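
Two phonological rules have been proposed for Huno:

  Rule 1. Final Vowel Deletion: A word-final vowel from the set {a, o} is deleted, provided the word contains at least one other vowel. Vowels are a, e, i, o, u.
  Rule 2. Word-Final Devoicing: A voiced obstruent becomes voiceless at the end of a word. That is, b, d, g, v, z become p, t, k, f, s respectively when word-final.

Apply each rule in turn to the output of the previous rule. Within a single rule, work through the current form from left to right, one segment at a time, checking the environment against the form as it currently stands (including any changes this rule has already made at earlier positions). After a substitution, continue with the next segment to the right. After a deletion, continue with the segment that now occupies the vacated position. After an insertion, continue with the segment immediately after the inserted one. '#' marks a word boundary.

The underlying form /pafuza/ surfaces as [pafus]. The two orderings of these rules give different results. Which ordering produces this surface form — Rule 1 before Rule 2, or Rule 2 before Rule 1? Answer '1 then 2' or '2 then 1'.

Order 1 then 2:
  1 Final Vowel Deletion: [pafuza] → [pafuz]
  2 Word-Final Devoicing: [pafuz] → [pafus]
  result: [pafus]
Order 2 then 1:
  2 Word-Final Devoicing: no change — [pafuza]
  1 Final Vowel Deletion: [pafuza] → [pafuz]
  result: [pafuz]

1 then 2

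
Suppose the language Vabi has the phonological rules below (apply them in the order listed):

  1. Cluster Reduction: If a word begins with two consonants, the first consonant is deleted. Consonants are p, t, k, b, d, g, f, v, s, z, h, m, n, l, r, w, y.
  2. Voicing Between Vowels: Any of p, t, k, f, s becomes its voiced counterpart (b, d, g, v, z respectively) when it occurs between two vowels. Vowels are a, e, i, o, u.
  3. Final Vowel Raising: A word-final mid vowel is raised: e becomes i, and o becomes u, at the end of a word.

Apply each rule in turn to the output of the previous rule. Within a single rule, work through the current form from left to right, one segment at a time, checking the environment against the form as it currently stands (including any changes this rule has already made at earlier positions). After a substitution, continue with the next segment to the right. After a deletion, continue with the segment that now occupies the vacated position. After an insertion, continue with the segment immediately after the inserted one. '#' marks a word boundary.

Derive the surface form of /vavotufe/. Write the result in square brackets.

1 Cluster Reduction: no change — [vavotufe]
2 Voicing Between Vowels: [vavotufe] → [vavoduve]
3 Final Vowel Raising: [vavoduve] → [vavoduvi]

[vavoduvi]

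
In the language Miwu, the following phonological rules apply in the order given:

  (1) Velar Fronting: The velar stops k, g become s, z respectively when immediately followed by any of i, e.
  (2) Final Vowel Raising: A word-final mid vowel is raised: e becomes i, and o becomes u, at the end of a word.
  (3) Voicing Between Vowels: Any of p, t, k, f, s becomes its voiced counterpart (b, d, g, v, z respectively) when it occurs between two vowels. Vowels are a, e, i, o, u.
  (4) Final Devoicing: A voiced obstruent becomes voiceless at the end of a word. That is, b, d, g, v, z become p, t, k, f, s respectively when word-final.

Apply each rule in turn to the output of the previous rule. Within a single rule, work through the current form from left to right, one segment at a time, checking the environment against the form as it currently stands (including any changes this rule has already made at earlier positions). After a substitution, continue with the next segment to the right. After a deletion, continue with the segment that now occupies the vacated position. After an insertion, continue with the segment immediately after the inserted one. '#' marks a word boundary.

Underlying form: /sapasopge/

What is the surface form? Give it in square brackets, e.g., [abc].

(1) Velar Fronting: [sapasopge] → [sapasopze]
(2) Final Vowel Raising: [sapasopze] → [sapasopzi]
(3) Voicing Between Vowels: [sapasopzi] → [sabazopzi]
(4) Final Devoicing: no change — [sabazopzi]

[sabazopzi]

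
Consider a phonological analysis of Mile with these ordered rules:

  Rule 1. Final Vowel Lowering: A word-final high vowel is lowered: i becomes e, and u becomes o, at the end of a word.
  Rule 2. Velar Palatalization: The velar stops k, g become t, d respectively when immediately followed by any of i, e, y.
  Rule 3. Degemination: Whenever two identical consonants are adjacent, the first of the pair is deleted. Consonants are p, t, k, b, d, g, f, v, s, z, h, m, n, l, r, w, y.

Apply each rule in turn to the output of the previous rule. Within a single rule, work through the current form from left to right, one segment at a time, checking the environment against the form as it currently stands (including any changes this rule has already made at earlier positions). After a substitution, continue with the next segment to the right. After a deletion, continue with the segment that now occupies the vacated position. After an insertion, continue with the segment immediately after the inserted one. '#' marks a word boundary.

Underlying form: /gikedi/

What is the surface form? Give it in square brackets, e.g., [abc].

Rule 1 Final Vowel Lowering: [gikedi] → [gikede]
Rule 2 Velar Palatalization: [gikede] → [ditede]
Rule 3 Degemination: no change — [ditede]

[ditede]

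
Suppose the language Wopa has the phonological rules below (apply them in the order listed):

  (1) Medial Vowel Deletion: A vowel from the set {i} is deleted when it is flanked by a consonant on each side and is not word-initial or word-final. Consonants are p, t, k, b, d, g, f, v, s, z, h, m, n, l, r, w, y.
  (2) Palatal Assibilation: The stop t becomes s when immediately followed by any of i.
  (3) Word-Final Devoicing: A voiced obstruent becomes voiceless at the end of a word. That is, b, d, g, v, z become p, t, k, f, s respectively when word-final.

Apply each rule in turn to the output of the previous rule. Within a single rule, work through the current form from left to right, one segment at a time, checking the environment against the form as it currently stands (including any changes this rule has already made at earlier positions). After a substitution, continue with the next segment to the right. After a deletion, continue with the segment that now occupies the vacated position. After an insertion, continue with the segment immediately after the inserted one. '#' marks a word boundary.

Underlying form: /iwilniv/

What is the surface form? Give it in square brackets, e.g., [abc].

(1) Medial Vowel Deletion: [iwilniv] → [iwlnv]
(2) Palatal Assibilation: no change — [iwlnv]
(3) Word-Final Devoicing: [iwlnv] → [iwlnf]

[iwlnf]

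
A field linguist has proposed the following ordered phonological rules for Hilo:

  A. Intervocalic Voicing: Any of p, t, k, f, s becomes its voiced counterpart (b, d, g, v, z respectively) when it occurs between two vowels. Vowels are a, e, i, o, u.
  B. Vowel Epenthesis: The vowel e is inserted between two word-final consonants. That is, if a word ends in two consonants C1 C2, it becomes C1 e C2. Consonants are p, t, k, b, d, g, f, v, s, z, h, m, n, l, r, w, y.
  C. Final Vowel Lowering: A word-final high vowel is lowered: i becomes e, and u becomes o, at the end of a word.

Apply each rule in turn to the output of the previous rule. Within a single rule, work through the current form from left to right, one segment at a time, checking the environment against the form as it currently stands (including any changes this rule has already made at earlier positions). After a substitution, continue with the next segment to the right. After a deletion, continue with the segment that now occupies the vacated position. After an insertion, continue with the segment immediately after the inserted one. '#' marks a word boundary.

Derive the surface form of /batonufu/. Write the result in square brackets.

[badonuvo]

A Intervocalic Voicing: [batonufu] → [badonuvu]
B Vowel Epenthesis: no change — [badonuvu]
C Final Vowel Lowering: [badonuvu] → [badonuvo]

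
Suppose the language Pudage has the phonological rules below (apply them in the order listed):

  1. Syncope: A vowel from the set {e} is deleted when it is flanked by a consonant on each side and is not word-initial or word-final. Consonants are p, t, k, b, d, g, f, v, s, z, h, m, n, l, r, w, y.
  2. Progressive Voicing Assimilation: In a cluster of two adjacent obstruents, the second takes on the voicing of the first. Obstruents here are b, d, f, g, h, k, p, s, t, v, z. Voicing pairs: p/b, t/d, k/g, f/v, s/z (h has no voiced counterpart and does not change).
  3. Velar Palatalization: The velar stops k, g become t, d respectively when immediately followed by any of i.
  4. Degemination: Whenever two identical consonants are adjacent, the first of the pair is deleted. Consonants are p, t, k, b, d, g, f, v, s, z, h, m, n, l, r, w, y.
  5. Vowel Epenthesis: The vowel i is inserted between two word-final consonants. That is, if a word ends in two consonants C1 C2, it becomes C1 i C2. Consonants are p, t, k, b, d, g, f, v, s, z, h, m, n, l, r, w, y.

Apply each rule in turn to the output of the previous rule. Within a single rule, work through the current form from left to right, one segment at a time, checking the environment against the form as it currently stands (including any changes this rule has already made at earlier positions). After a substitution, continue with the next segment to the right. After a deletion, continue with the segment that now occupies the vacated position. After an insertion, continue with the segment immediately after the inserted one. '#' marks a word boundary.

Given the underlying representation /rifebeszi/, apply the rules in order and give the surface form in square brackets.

[rifpsi]

1 Syncope: [rifebeszi] → [rifbszi]
2 Progressive Voicing Assimilation: [rifbszi] → [rifpssi]
3 Velar Palatalization: no change — [rifpssi]
4 Degemination: [rifpssi] → [rifpsi]
5 Vowel Epenthesis: no change — [rifpsi]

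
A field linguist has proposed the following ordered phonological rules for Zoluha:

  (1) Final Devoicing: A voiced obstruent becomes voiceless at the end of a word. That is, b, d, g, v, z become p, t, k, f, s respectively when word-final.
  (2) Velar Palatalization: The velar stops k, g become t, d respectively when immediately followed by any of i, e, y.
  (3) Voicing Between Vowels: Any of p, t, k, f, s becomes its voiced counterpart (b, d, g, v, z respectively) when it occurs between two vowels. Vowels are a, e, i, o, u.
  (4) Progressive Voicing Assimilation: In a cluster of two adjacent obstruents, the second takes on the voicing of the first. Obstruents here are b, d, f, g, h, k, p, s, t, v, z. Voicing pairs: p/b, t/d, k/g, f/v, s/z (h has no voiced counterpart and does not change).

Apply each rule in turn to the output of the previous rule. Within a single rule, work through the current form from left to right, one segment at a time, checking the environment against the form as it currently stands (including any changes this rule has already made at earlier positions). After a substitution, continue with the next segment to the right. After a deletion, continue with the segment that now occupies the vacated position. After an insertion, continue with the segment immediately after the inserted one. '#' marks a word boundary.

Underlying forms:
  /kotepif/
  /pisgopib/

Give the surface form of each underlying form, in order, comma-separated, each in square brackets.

[kodebif], [piskobip]

/kotepif/:
  (1) Final Devoicing: no change — [kotepif]
  (2) Velar Palatalization: no change — [kotepif]
  (3) Voicing Between Vowels: [kotepif] → [kodebif]
  (4) Progressive Voicing Assimilation: no change — [kodebif]
/pisgopib/:
  (1) Final Devoicing: [pisgopib] → [pisgopip]
  (2) Velar Palatalization: no change — [pisgopip]
  (3) Voicing Between Vowels: [pisgopip] → [pisgobip]
  (4) Progressive Voicing Assimilation: [pisgobip] → [piskobip]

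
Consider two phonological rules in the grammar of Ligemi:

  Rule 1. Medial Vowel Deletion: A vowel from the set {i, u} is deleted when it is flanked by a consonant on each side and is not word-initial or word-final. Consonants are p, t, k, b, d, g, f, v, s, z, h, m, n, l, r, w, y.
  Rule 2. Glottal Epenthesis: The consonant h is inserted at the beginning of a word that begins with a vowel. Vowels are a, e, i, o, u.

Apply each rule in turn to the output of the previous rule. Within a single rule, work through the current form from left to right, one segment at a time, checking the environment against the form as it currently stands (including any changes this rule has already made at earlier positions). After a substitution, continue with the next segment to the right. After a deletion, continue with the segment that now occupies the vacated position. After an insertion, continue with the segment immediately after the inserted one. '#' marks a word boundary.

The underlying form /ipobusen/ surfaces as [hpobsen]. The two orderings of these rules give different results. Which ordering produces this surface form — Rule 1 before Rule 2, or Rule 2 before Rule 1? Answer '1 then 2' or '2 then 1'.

2 then 1

Order 1 then 2:
  1 Medial Vowel Deletion: [ipobusen] → [ipobsen]
  2 Glottal Epenthesis: [ipobsen] → [hipobsen]
  result: [hipobsen]
Order 2 then 1:
  2 Glottal Epenthesis: [ipobusen] → [hipobusen]
  1 Medial Vowel Deletion: [hipobusen] → [hpobsen]
  result: [hpobsen]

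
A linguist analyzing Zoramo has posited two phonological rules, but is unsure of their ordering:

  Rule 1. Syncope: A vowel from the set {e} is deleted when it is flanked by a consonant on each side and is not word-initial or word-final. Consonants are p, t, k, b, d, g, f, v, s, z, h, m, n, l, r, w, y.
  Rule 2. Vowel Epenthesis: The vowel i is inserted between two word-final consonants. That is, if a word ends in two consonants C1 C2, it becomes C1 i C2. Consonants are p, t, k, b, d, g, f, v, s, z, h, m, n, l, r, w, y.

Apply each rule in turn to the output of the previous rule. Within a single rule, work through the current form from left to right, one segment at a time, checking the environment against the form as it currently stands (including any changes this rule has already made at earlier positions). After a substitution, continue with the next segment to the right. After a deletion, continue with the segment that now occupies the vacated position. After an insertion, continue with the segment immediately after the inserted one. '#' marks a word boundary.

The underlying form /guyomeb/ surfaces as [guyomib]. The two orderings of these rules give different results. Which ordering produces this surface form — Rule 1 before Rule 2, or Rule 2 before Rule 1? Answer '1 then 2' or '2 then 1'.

Order 1 then 2:
  1 Syncope: [guyomeb] → [guyomb]
  2 Vowel Epenthesis: [guyomb] → [guyomib]
  result: [guyomib]
Order 2 then 1:
  2 Vowel Epenthesis: no change — [guyomeb]
  1 Syncope: [guyomeb] → [guyomb]
  result: [guyomb]

1 then 2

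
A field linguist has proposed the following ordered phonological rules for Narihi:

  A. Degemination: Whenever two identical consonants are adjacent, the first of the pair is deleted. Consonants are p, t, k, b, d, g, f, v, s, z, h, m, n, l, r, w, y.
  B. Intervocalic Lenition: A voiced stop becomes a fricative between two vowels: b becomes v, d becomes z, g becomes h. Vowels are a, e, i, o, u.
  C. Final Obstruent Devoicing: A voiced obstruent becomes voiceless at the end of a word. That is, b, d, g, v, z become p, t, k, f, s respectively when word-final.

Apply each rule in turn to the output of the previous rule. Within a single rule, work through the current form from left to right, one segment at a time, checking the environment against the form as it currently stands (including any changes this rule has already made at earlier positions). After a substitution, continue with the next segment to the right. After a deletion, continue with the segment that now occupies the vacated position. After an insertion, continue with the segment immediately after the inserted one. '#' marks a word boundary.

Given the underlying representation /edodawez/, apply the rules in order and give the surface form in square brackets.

A Degemination: no change — [edodawez]
B Intervocalic Lenition: [edodawez] → [ezozawez]
C Final Obstruent Devoicing: [ezozawez] → [ezozawes]

[ezozawes]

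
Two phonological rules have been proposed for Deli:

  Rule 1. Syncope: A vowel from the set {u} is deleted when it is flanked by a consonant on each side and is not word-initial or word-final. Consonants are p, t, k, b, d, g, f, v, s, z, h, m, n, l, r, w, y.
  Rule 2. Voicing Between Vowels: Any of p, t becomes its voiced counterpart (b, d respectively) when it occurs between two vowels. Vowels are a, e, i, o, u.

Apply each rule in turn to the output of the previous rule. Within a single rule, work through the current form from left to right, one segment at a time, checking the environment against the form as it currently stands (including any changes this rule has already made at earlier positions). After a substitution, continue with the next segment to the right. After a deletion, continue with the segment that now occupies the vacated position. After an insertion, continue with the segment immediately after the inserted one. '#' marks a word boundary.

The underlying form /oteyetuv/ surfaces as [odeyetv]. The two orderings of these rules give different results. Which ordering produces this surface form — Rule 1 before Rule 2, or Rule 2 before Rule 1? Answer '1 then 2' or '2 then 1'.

1 then 2

Order 1 then 2:
  1 Syncope: [oteyetuv] → [oteyetv]
  2 Voicing Between Vowels: [oteyetv] → [odeyetv]
  result: [odeyetv]
Order 2 then 1:
  2 Voicing Between Vowels: [oteyetuv] → [odeyeduv]
  1 Syncope: [odeyeduv] → [odeyedv]
  result: [odeyedv]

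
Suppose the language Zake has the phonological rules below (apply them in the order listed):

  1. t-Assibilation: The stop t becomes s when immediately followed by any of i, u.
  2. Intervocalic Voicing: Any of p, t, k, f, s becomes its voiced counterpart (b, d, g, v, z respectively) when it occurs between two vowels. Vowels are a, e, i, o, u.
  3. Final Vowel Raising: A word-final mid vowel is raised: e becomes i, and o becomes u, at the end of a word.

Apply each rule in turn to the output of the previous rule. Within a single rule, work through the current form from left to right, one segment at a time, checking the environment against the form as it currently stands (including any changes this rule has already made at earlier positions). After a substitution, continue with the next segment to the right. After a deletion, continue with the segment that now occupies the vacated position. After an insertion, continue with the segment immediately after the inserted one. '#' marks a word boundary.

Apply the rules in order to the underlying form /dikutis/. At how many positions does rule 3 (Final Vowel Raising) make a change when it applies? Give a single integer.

0

1 t-Assibilation: [dikutis] → [dikusis]
2 Intervocalic Voicing: [dikusis] → [diguzis]
3 Final Vowel Raising: no change — [diguzis]
Rule 3 changed 0 position(s).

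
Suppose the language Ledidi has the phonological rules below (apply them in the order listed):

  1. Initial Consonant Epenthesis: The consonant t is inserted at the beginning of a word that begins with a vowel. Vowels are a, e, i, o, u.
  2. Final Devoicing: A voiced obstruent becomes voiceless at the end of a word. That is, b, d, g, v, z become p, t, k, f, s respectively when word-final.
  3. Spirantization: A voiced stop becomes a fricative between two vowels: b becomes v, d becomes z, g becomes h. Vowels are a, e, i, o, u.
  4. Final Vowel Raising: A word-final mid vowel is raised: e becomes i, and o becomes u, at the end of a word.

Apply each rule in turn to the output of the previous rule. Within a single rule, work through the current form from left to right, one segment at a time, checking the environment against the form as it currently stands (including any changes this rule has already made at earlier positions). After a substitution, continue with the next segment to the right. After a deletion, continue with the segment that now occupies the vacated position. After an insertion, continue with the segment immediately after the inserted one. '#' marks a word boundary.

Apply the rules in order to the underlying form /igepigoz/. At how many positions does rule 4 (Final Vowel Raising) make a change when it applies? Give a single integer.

1 Initial Consonant Epenthesis: [igepigoz] → [tigepigoz]
2 Final Devoicing: [tigepigoz] → [tigepigos]
3 Spirantization: [tigepigos] → [tihepihos]
4 Final Vowel Raising: no change — [tihepihos]
Rule 4 changed 0 position(s).

0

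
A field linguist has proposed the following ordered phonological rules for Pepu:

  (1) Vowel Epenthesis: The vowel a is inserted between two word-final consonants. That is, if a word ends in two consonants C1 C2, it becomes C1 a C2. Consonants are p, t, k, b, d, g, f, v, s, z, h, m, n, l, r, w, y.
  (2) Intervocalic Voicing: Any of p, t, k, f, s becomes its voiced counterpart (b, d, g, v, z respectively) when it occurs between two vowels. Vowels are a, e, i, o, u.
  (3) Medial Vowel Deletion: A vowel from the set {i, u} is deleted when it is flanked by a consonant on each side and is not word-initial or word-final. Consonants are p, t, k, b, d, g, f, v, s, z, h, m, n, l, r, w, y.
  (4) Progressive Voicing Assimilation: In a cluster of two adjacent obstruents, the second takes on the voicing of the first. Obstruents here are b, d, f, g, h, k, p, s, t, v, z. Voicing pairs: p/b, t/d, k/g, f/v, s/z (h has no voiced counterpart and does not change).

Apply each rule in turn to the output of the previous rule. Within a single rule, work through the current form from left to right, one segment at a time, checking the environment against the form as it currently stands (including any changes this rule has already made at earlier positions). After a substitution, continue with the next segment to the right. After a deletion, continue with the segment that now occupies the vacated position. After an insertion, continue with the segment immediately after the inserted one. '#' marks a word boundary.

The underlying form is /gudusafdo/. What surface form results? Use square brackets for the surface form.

(1) Vowel Epenthesis: no change — [gudusafdo]
(2) Intervocalic Voicing: [gudusafdo] → [guduzafdo]
(3) Medial Vowel Deletion: [guduzafdo] → [gdzafdo]
(4) Progressive Voicing Assimilation: [gdzafdo] → [gdzafto]

[gdzafto]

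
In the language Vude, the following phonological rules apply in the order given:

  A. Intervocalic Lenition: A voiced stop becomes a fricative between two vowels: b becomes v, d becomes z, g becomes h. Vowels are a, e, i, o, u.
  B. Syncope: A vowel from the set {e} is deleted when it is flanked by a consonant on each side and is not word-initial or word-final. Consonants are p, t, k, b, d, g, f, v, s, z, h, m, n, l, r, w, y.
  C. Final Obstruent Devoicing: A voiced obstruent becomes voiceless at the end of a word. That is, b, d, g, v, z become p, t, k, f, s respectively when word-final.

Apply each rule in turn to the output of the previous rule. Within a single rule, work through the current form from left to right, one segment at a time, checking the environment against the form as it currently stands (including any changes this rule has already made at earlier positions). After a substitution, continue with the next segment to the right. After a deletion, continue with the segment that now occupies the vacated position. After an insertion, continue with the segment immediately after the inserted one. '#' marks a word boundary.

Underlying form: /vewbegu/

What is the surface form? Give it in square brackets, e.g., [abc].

[vwbhu]

A Intervocalic Lenition: [vewbegu] → [vewbehu]
B Syncope: [vewbehu] → [vwbhu]
C Final Obstruent Devoicing: no change — [vwbhu]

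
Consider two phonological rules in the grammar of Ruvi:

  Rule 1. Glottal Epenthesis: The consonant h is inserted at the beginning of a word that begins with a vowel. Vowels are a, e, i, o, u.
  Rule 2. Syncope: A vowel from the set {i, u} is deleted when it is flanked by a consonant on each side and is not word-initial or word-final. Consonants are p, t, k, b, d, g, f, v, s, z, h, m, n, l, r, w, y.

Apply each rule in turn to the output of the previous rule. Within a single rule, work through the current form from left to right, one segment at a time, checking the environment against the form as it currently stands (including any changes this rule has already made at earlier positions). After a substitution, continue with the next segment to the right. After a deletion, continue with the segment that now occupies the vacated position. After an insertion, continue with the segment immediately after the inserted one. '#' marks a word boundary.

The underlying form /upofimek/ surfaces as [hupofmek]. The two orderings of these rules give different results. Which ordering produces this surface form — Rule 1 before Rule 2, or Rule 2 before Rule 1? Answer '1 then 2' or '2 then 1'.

Order 1 then 2:
  1 Glottal Epenthesis: [upofimek] → [hupofimek]
  2 Syncope: [hupofimek] → [hpofmek]
  result: [hpofmek]
Order 2 then 1:
  2 Syncope: [upofimek] → [upofmek]
  1 Glottal Epenthesis: [upofmek] → [hupofmek]
  result: [hupofmek]

2 then 1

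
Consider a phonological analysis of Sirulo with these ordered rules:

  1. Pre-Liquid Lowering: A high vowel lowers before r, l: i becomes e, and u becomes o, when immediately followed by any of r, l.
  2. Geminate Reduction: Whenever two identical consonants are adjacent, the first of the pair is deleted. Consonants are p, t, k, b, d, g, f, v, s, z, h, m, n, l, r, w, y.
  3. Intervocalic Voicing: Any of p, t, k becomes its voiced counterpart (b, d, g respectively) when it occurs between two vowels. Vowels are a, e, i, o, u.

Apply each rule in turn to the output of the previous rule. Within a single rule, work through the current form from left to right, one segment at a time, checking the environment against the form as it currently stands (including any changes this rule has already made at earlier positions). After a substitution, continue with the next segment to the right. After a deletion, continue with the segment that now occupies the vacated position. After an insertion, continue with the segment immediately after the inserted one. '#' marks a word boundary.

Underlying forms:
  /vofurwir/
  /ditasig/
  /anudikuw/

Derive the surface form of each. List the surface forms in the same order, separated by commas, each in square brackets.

/vofurwir/:
  1 Pre-Liquid Lowering: [vofurwir] → [voforwer]
  2 Geminate Reduction: no change — [voforwer]
  3 Intervocalic Voicing: no change — [voforwer]
/ditasig/:
  1 Pre-Liquid Lowering: no change — [ditasig]
  2 Geminate Reduction: no change — [ditasig]
  3 Intervocalic Voicing: [ditasig] → [didasig]
/anudikuw/:
  1 Pre-Liquid Lowering: no change — [anudikuw]
  2 Geminate Reduction: no change — [anudikuw]
  3 Intervocalic Voicing: [anudikuw] → [anudiguw]

[voforwer], [didasig], [anudiguw]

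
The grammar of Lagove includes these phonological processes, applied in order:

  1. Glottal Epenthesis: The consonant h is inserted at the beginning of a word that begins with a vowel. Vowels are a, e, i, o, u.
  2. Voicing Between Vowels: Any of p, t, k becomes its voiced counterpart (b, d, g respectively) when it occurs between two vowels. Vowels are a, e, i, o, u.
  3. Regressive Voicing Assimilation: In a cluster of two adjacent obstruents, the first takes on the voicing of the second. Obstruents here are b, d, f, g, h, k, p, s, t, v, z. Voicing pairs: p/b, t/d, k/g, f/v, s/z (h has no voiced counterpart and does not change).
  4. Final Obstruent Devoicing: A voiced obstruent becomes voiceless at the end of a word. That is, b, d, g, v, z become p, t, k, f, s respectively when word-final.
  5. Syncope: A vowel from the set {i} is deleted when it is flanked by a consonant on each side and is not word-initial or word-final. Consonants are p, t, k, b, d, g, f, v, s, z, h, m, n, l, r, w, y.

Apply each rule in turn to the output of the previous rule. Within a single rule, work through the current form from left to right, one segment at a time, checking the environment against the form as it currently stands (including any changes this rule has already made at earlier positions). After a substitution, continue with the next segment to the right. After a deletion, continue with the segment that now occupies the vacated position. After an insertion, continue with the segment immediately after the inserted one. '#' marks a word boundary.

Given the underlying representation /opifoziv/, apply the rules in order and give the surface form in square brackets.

1 Glottal Epenthesis: [opifoziv] → [hopifoziv]
2 Voicing Between Vowels: [hopifoziv] → [hobifoziv]
3 Regressive Voicing Assimilation: no change — [hobifoziv]
4 Final Obstruent Devoicing: [hobifoziv] → [hobifozif]
5 Syncope: [hobifozif] → [hobfozf]

[hobfozf]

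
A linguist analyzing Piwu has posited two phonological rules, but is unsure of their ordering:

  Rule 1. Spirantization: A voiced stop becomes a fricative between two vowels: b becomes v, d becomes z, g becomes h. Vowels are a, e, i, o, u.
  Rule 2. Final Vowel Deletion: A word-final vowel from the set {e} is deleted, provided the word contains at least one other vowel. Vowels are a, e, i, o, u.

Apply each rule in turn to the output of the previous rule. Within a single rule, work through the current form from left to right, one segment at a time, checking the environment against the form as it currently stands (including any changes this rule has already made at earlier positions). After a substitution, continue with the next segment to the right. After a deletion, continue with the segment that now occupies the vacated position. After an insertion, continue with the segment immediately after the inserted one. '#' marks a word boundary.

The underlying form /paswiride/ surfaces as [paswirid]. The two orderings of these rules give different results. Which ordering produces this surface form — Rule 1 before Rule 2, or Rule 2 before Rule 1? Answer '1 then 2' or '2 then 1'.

2 then 1

Order 1 then 2:
  1 Spirantization: [paswiride] → [paswirize]
  2 Final Vowel Deletion: [paswirize] → [paswiriz]
  result: [paswiriz]
Order 2 then 1:
  2 Final Vowel Deletion: [paswiride] → [paswirid]
  1 Spirantization: no change — [paswirid]
  result: [paswirid]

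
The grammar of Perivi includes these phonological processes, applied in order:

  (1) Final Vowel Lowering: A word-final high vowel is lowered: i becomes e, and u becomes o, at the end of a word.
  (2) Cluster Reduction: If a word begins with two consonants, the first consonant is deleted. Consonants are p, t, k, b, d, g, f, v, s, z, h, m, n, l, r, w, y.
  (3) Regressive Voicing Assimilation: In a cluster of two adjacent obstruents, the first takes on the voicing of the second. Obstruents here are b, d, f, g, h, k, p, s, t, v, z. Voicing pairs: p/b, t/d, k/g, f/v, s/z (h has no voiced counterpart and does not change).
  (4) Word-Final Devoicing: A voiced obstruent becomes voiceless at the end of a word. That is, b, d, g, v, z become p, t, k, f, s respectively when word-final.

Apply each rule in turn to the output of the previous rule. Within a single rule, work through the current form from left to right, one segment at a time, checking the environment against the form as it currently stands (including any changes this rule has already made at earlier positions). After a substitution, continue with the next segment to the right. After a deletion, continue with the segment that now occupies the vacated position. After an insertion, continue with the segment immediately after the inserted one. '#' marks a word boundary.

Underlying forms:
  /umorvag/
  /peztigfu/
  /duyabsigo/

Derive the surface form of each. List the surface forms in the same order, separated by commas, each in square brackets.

[umorvak], [pestikfo], [duyapsigo]

/umorvag/:
  (1) Final Vowel Lowering: no change — [umorvag]
  (2) Cluster Reduction: no change — [umorvag]
  (3) Regressive Voicing Assimilation: no change — [umorvag]
  (4) Word-Final Devoicing: [umorvag] → [umorvak]
/peztigfu/:
  (1) Final Vowel Lowering: [peztigfu] → [peztigfo]
  (2) Cluster Reduction: no change — [peztigfo]
  (3) Regressive Voicing Assimilation: [peztigfo] → [pestikfo]
  (4) Word-Final Devoicing: no change — [pestikfo]
/duyabsigo/:
  (1) Final Vowel Lowering: no change — [duyabsigo]
  (2) Cluster Reduction: no change — [duyabsigo]
  (3) Regressive Voicing Assimilation: [duyabsigo] → [duyapsigo]
  (4) Word-Final Devoicing: no change — [duyapsigo]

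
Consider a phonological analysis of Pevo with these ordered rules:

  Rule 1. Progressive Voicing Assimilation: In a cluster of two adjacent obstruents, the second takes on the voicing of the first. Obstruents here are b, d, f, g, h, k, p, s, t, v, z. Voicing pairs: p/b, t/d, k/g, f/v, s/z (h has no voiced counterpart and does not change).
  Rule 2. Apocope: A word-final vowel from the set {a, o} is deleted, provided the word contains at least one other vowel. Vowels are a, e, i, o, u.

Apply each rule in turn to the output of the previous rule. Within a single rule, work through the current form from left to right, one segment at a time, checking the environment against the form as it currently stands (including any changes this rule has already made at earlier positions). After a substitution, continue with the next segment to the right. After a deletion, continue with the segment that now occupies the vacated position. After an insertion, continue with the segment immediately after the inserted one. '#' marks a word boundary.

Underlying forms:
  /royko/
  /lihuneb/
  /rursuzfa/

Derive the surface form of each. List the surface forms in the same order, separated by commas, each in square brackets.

/royko/:
  Rule 1 Progressive Voicing Assimilation: no change — [royko]
  Rule 2 Apocope: [royko] → [royk]
/lihuneb/:
  Rule 1 Progressive Voicing Assimilation: no change — [lihuneb]
  Rule 2 Apocope: no change — [lihuneb]
/rursuzfa/:
  Rule 1 Progressive Voicing Assimilation: [rursuzfa] → [rursuzva]
  Rule 2 Apocope: [rursuzva] → [rursuzv]

[royk], [lihuneb], [rursuzv]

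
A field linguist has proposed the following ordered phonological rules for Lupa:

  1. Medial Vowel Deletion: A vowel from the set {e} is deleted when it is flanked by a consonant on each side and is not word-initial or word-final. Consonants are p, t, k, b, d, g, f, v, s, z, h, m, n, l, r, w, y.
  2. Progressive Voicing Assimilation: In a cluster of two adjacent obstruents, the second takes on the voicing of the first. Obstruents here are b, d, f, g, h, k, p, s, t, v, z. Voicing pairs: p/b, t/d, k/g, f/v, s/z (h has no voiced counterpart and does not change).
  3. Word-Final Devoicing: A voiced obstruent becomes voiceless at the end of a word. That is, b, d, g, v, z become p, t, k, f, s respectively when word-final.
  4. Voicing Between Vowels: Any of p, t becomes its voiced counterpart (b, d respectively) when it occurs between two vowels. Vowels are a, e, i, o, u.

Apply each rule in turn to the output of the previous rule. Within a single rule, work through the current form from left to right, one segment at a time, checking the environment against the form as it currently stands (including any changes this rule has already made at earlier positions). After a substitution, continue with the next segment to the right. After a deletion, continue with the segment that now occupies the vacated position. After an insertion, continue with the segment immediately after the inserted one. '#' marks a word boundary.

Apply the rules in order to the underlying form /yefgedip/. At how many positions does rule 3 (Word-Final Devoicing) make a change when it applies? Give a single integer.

1 Medial Vowel Deletion: [yefgedip] → [yfgdip]
2 Progressive Voicing Assimilation: [yfgdip] → [yfktip]
3 Word-Final Devoicing: no change — [yfktip]
4 Voicing Between Vowels: no change — [yfktip]
Rule 3 changed 0 position(s).

0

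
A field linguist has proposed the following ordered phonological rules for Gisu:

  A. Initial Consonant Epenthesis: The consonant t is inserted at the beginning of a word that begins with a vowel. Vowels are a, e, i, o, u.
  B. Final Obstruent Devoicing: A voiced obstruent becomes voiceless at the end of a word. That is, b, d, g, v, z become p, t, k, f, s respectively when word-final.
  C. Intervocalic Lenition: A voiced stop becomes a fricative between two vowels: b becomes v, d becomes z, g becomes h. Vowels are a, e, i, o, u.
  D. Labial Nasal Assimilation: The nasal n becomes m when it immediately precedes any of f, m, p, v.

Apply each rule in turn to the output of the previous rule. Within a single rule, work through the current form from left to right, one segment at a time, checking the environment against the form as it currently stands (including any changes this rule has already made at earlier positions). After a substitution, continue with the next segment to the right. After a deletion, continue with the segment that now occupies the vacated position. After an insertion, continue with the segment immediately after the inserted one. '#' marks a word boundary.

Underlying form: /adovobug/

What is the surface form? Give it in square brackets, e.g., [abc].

[tazovovuk]

A Initial Consonant Epenthesis: [adovobug] → [tadovobug]
B Final Obstruent Devoicing: [tadovobug] → [tadovobuk]
C Intervocalic Lenition: [tadovobuk] → [tazovovuk]
D Labial Nasal Assimilation: no change — [tazovovuk]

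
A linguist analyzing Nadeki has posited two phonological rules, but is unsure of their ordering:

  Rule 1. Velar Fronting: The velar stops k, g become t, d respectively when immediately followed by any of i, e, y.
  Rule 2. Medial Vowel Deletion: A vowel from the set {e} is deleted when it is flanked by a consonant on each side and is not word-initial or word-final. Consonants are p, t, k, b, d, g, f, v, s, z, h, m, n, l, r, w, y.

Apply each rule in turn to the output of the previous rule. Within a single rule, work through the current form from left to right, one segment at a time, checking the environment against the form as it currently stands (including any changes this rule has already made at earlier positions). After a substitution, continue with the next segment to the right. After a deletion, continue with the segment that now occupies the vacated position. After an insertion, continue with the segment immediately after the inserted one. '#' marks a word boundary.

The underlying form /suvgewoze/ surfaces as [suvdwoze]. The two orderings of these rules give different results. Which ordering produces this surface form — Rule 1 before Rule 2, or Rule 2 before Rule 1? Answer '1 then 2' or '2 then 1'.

1 then 2

Order 1 then 2:
  1 Velar Fronting: [suvgewoze] → [suvdewoze]
  2 Medial Vowel Deletion: [suvdewoze] → [suvdwoze]
  result: [suvdwoze]
Order 2 then 1:
  2 Medial Vowel Deletion: [suvgewoze] → [suvgwoze]
  1 Velar Fronting: no change — [suvgwoze]
  result: [suvgwoze]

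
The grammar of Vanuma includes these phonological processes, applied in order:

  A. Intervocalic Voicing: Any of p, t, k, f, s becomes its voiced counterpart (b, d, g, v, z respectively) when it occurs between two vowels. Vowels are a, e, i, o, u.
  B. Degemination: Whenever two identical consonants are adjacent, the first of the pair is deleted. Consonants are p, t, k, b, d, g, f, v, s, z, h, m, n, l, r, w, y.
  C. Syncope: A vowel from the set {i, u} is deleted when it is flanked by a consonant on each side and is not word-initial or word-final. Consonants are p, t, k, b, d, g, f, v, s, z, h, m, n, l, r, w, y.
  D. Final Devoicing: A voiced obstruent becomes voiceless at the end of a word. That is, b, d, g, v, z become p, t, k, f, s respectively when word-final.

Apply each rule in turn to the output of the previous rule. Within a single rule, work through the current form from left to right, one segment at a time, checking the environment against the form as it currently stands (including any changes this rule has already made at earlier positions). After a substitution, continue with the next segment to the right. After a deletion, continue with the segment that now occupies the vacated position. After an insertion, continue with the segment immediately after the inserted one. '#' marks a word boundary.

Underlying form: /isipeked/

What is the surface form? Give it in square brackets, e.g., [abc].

[izbeget]

A Intervocalic Voicing: [isipeked] → [izibeged]
B Degemination: no change — [izibeged]
C Syncope: [izibeged] → [izbeged]
D Final Devoicing: [izbeged] → [izbeget]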